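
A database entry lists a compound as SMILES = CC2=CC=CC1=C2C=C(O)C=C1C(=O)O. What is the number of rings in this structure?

2

In SMILES, each pair of matching ring-closure digits denotes one ring-closing bond; the number of such bonds equals the number of independent rings.
Ring-closure bonds here: 2.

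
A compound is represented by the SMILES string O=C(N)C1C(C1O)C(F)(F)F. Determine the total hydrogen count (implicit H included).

Walk through each heavy atom and fill implicit hydrogens from standard valence (C 4, N 3, O 2, S 2, halogen 1):
  atom 1: O, bond orders sum to 2 (valence 2) → 0 H
  atom 2: C, bond orders sum to 4 (valence 4) → 0 H
  atom 3: N, bond orders sum to 1 (valence 3) → 2 H
  atom 4: C, bond orders sum to 3 (valence 4) → 1 H
  atom 5: C, bond orders sum to 3 (valence 4) → 1 H
  atom 6: C, bond orders sum to 3 (valence 4) → 1 H
  atom 7: O, bond orders sum to 1 (valence 2) → 1 H
  atom 8: C, bond orders sum to 4 (valence 4) → 0 H
  atom 9: F (halogen, monovalent) → 0 H
  atom 10: F (halogen, monovalent) → 0 H
  atom 11: F (halogen, monovalent) → 0 H
Total hydrogens: 6.

6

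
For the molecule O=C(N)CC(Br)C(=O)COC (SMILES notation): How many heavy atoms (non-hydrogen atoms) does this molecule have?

11

Every atom symbol written in the SMILES (organic subset) is one heavy atom; implicit H are not written.
Heavy atoms by element → Br:1, C:6, N:1, O:3.
Total: 11.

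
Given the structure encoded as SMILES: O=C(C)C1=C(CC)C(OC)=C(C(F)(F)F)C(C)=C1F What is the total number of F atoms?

4

Scan the SMILES for F atoms (remember two-letter symbols like Cl and Br are single atoms).
Fluorine count: 4.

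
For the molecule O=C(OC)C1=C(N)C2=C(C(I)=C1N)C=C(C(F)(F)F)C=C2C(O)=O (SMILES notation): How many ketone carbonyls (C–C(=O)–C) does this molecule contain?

Scan the SMILES for the ketone motif — none present.
Groups that are present: 1 carboxylic acid, 1 ester, 2 primary amine.

0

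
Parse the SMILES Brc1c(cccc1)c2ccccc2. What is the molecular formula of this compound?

C12H9Br

Walk through each heavy atom and fill implicit hydrogens from standard valence (C 4, N 3, O 2, S 2, halogen 1); for lowercase aromatic atoms, an aromatic c carries 1 H when it has two neighbours and 0 H with three, and aromatic n carries 0 H:
  atom 1: Br (halogen, monovalent) → 0 H
  atom 2: aromatic c, 3 neighbours → 0 H
  atom 3: aromatic c, 3 neighbours → 0 H
  atom 4: aromatic c, 2 neighbours → 1 H
  atom 5: aromatic c, 2 neighbours → 1 H
  atom 6: aromatic c, 2 neighbours → 1 H
  atom 7: aromatic c, 2 neighbours → 1 H
  atom 8: aromatic c, 3 neighbours → 0 H
  atom 9: aromatic c, 2 neighbours → 1 H
  atom 10: aromatic c, 2 neighbours → 1 H
  atom 11: aromatic c, 2 neighbours → 1 H
  atom 12: aromatic c, 2 neighbours → 1 H
  atom 13: aromatic c, 2 neighbours → 1 H
Totals → C:12, H:9, Br:1.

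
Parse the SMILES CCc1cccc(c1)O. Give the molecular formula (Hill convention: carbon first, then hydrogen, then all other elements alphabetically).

Walk through each heavy atom and fill implicit hydrogens from standard valence (C 4, N 3, O 2, S 2, halogen 1); for lowercase aromatic atoms, an aromatic c carries 1 H when it has two neighbours and 0 H with three, and aromatic n carries 0 H:
  atom 1: C, bond orders sum to 1 (valence 4) → 3 H
  atom 2: C, bond orders sum to 2 (valence 4) → 2 H
  atom 3: aromatic c, 3 neighbours → 0 H
  atom 4: aromatic c, 2 neighbours → 1 H
  atom 5: aromatic c, 2 neighbours → 1 H
  atom 6: aromatic c, 2 neighbours → 1 H
  atom 7: aromatic c, 3 neighbours → 0 H
  atom 8: aromatic c, 2 neighbours → 1 H
  atom 9: O, bond orders sum to 1 (valence 2) → 1 H
Totals → C:8, H:10, O:1.

C8H10O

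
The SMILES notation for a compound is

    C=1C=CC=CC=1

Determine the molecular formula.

Walk through each heavy atom and fill implicit hydrogens from standard valence (C 4, N 3, O 2, S 2, halogen 1):
  atom 1: C, bond orders sum to 3 (valence 4) → 1 H
  atom 2: C, bond orders sum to 3 (valence 4) → 1 H
  atom 3: C, bond orders sum to 3 (valence 4) → 1 H
  atom 4: C, bond orders sum to 3 (valence 4) → 1 H
  atom 5: C, bond orders sum to 3 (valence 4) → 1 H
  atom 6: C, bond orders sum to 3 (valence 4) → 1 H
Totals → C:6, H:6.

C6H6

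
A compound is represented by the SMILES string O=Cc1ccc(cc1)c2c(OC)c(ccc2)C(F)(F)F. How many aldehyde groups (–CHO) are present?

1

The aldehyde motif appears at heavy-atom position 2 in the SMILES.
Other groups present: 1 ether.
Aldehyde count: 1.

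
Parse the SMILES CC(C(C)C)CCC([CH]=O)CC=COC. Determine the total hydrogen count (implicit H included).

24

Walk through each heavy atom and fill implicit hydrogens from standard valence (C 4, N 3, O 2, S 2, halogen 1):
  atom 1: C, bond orders sum to 1 (valence 4) → 3 H
  atom 2: C, bond orders sum to 3 (valence 4) → 1 H
  atom 3: C, bond orders sum to 3 (valence 4) → 1 H
  atom 4: C, bond orders sum to 1 (valence 4) → 3 H
  atom 5: C, bond orders sum to 1 (valence 4) → 3 H
  atom 6: C, bond orders sum to 2 (valence 4) → 2 H
  atom 7: C, bond orders sum to 2 (valence 4) → 2 H
  atom 8: C, bond orders sum to 3 (valence 4) → 1 H
  atom 9: C with explicit H count 1
  atom 10: O, bond orders sum to 2 (valence 2) → 0 H
  atom 11: C, bond orders sum to 2 (valence 4) → 2 H
  atom 12: C, bond orders sum to 3 (valence 4) → 1 H
  atom 13: C, bond orders sum to 3 (valence 4) → 1 H
  atom 14: O, bond orders sum to 2 (valence 2) → 0 H
  atom 15: C, bond orders sum to 1 (valence 4) → 3 H
Total hydrogens: 24.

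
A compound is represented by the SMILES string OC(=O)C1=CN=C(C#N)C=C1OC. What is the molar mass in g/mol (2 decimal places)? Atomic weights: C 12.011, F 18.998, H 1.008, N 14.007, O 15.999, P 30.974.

First, the molecular formula is C8H6N2O3 (counting implicit H from valence).
  C: 8 × 12.011 = 96.088
  H: 6 × 1.008 = 6.048
  N: 2 × 14.007 = 28.014
  O: 3 × 15.999 = 47.997
Sum: 8×12.011 + 6×1.008 + 2×14.007 + 3×15.999 = 178.147 → 178.15 g/mol.

178.15 g/mol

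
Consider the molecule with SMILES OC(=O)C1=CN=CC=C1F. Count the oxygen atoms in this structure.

2

Scan the SMILES for O atoms (remember two-letter symbols like Cl and Br are single atoms).
Oxygen count: 2.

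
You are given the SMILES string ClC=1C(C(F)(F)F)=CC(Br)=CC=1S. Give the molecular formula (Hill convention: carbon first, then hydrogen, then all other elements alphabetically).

C7H3BrClF3S

Walk through each heavy atom and fill implicit hydrogens from standard valence (C 4, N 3, O 2, S 2, halogen 1):
  atom 1: Cl (halogen, monovalent) → 0 H
  atom 2: C, bond orders sum to 4 (valence 4) → 0 H
  atom 3: C, bond orders sum to 4 (valence 4) → 0 H
  atom 4: C, bond orders sum to 4 (valence 4) → 0 H
  atom 5: F (halogen, monovalent) → 0 H
  atom 6: F (halogen, monovalent) → 0 H
  atom 7: F (halogen, monovalent) → 0 H
  atom 8: C, bond orders sum to 3 (valence 4) → 1 H
  atom 9: C, bond orders sum to 4 (valence 4) → 0 H
  atom 10: Br (halogen, monovalent) → 0 H
  atom 11: C, bond orders sum to 3 (valence 4) → 1 H
  atom 12: C, bond orders sum to 4 (valence 4) → 0 H
  atom 13: S, bond orders sum to 1 (valence 2) → 1 H
Totals → C:7, H:3, Br:1, Cl:1, F:3, S:1.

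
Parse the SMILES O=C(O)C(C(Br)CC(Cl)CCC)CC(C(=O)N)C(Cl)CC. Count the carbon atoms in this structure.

Count every carbon token in the SMILES (each C, including those in ring-closure positions and inside branches).
Carbon count: 14.

14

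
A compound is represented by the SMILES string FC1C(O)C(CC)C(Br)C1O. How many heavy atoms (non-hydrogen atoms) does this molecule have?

11

Every atom symbol written in the SMILES (organic subset) is one heavy atom; implicit H are not written.
Heavy atoms by element → Br:1, C:7, F:1, O:2.
Total: 11.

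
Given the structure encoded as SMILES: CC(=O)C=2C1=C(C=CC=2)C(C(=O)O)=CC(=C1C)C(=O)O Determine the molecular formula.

Walk through each heavy atom and fill implicit hydrogens from standard valence (C 4, N 3, O 2, S 2, halogen 1):
  atom 1: C, bond orders sum to 1 (valence 4) → 3 H
  atom 2: C, bond orders sum to 4 (valence 4) → 0 H
  atom 3: O, bond orders sum to 2 (valence 2) → 0 H
  atom 4: C, bond orders sum to 4 (valence 4) → 0 H
  atom 5: C, bond orders sum to 4 (valence 4) → 0 H
  atom 6: C, bond orders sum to 4 (valence 4) → 0 H
  atom 7: C, bond orders sum to 3 (valence 4) → 1 H
  atom 8: C, bond orders sum to 3 (valence 4) → 1 H
  atom 9: C, bond orders sum to 3 (valence 4) → 1 H
  atom 10: C, bond orders sum to 4 (valence 4) → 0 H
  atom 11: C, bond orders sum to 4 (valence 4) → 0 H
  atom 12: O, bond orders sum to 2 (valence 2) → 0 H
  atom 13: O, bond orders sum to 1 (valence 2) → 1 H
  atom 14: C, bond orders sum to 3 (valence 4) → 1 H
  atom 15: C, bond orders sum to 4 (valence 4) → 0 H
  atom 16: C, bond orders sum to 4 (valence 4) → 0 H
  atom 17: C, bond orders sum to 1 (valence 4) → 3 H
  atom 18: C, bond orders sum to 4 (valence 4) → 0 H
  atom 19: O, bond orders sum to 2 (valence 2) → 0 H
  atom 20: O, bond orders sum to 1 (valence 2) → 1 H
Totals → C:15, H:12, O:5.
In Hill order: C15H12O5.

C15H12O5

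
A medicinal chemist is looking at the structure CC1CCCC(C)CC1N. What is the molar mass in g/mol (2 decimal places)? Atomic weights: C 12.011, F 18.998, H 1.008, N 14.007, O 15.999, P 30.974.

First, the molecular formula is C9H19N (counting implicit H from valence).
  C: 9 × 12.011 = 108.099
  H: 19 × 1.008 = 19.152
  N: 1 × 14.007 = 14.007
Sum: 9×12.011 + 19×1.008 + 1×14.007 = 141.258 → 141.26 g/mol.

141.26 g/mol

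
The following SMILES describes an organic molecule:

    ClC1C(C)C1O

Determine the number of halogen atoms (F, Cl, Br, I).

1

Halogen atoms appear at heavy-atom position 1 (1×Cl).
Other groups present: 1 hydroxyl.
Halogen count: 1.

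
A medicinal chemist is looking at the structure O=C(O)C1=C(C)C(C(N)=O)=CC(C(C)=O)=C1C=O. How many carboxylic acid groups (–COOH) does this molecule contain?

1

The carboxylic acid motif appears at heavy-atom position 2 in the SMILES.
Other groups present: 1 aldehyde, 1 amide, 1 ketone.
Carboxylic acid count: 1.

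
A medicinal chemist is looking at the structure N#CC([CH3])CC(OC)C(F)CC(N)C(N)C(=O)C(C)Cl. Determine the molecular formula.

C13H23ClFN3O2

Walk through each heavy atom and fill implicit hydrogens from standard valence (C 4, N 3, O 2, S 2, halogen 1):
  atom 1: N, bond orders sum to 3 (valence 3) → 0 H
  atom 2: C, bond orders sum to 4 (valence 4) → 0 H
  atom 3: C, bond orders sum to 3 (valence 4) → 1 H
  atom 4: C with explicit H count 3
  atom 5: C, bond orders sum to 2 (valence 4) → 2 H
  atom 6: C, bond orders sum to 3 (valence 4) → 1 H
  atom 7: O, bond orders sum to 2 (valence 2) → 0 H
  atom 8: C, bond orders sum to 1 (valence 4) → 3 H
  atom 9: C, bond orders sum to 3 (valence 4) → 1 H
  atom 10: F (halogen, monovalent) → 0 H
  atom 11: C, bond orders sum to 2 (valence 4) → 2 H
  atom 12: C, bond orders sum to 3 (valence 4) → 1 H
  atom 13: N, bond orders sum to 1 (valence 3) → 2 H
  atom 14: C, bond orders sum to 3 (valence 4) → 1 H
  atom 15: N, bond orders sum to 1 (valence 3) → 2 H
  atom 16: C, bond orders sum to 4 (valence 4) → 0 H
  atom 17: O, bond orders sum to 2 (valence 2) → 0 H
  atom 18: C, bond orders sum to 3 (valence 4) → 1 H
  atom 19: C, bond orders sum to 1 (valence 4) → 3 H
  atom 20: Cl (halogen, monovalent) → 0 H
Totals → C:13, H:23, Cl:1, F:1, N:3, O:2.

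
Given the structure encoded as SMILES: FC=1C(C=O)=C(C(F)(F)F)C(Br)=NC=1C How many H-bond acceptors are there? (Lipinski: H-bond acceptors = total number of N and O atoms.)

2

N atoms: 1; O atoms: 1.
Lipinski HBA = 1 + 1 = 2.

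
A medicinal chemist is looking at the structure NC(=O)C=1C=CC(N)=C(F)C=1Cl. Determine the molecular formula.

Walk through each heavy atom and fill implicit hydrogens from standard valence (C 4, N 3, O 2, S 2, halogen 1):
  atom 1: N, bond orders sum to 1 (valence 3) → 2 H
  atom 2: C, bond orders sum to 4 (valence 4) → 0 H
  atom 3: O, bond orders sum to 2 (valence 2) → 0 H
  atom 4: C, bond orders sum to 4 (valence 4) → 0 H
  atom 5: C, bond orders sum to 3 (valence 4) → 1 H
  atom 6: C, bond orders sum to 3 (valence 4) → 1 H
  atom 7: C, bond orders sum to 4 (valence 4) → 0 H
  atom 8: N, bond orders sum to 1 (valence 3) → 2 H
  atom 9: C, bond orders sum to 4 (valence 4) → 0 H
  atom 10: F (halogen, monovalent) → 0 H
  atom 11: C, bond orders sum to 4 (valence 4) → 0 H
  atom 12: Cl (halogen, monovalent) → 0 H
Totals → C:7, H:6, Cl:1, F:1, N:2, O:1.

C7H6ClFN2O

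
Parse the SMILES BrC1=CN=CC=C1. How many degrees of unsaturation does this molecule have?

Molecular formula: C5H4BrN.
DoU = (2C + 2 + N − H − X) / 2, where X is the halogen count and O/S are ignored.
    = (2·5 + 2 + 1 − 4 − 1) / 2 = 8 / 2 = 4.

4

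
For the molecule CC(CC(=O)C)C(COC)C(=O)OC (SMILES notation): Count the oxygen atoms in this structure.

4

Scan the SMILES for O atoms (remember two-letter symbols like Cl and Br are single atoms).
Oxygen count: 4.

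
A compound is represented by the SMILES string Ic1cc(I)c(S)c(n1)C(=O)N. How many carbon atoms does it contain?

Count every carbon token in the SMILES (each C, including those in ring-closure positions and inside branches).
Carbon count: 6.

6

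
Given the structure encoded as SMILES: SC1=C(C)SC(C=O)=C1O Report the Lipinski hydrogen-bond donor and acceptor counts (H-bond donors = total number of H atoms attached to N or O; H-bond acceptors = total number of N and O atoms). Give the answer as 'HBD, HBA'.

1, 2

Donors: find every N or O and count the H atoms it carries.
  atom 8 (O): bond orders sum to 2 → 0 H
  atom 10 (O): bond orders sum to 1 → 1 H
Lipinski HBD = 1.
Acceptors: N atoms = 0, O atoms = 2 → HBA = 2.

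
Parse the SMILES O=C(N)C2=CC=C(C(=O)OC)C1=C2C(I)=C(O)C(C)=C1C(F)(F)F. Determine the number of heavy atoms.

24

Every atom symbol written in the SMILES (organic subset) is one heavy atom; implicit H are not written.
Heavy atoms by element → C:15, F:3, I:1, N:1, O:4.
Total: 24.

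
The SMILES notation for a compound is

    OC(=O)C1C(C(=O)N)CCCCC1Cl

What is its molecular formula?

Walk through each heavy atom and fill implicit hydrogens from standard valence (C 4, N 3, O 2, S 2, halogen 1):
  atom 1: O, bond orders sum to 1 (valence 2) → 1 H
  atom 2: C, bond orders sum to 4 (valence 4) → 0 H
  atom 3: O, bond orders sum to 2 (valence 2) → 0 H
  atom 4: C, bond orders sum to 3 (valence 4) → 1 H
  atom 5: C, bond orders sum to 3 (valence 4) → 1 H
  atom 6: C, bond orders sum to 4 (valence 4) → 0 H
  atom 7: O, bond orders sum to 2 (valence 2) → 0 H
  atom 8: N, bond orders sum to 1 (valence 3) → 2 H
  atom 9: C, bond orders sum to 2 (valence 4) → 2 H
  atom 10: C, bond orders sum to 2 (valence 4) → 2 H
  atom 11: C, bond orders sum to 2 (valence 4) → 2 H
  atom 12: C, bond orders sum to 2 (valence 4) → 2 H
  atom 13: C, bond orders sum to 3 (valence 4) → 1 H
  atom 14: Cl (halogen, monovalent) → 0 H
Totals → C:9, H:14, Cl:1, N:1, O:3.

C9H14ClNO3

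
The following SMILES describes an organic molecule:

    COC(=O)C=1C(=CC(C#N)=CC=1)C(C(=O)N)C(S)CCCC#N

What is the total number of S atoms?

Scan the SMILES for S atoms (remember two-letter symbols like Cl and Br are single atoms).
Sulfur count: 1.

1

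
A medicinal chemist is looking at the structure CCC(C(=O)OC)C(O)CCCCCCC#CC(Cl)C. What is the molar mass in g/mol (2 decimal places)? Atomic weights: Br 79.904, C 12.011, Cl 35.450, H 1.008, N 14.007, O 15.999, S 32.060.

302.84 g/mol

First, the molecular formula is C16H27ClO3 (counting implicit H from valence).
  C: 16 × 12.011 = 192.176
  Cl: 1 × 35.450 = 35.450
  H: 27 × 1.008 = 27.216
  O: 3 × 15.999 = 47.997
Sum: 16×12.011 + 1×35.450 + 27×1.008 + 3×15.999 = 302.839 → 302.84 g/mol.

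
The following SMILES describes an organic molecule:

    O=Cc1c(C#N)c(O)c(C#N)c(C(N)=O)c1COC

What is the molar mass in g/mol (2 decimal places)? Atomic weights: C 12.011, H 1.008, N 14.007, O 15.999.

First, the molecular formula is C12H9N3O4 (counting implicit H from valence).
  C: 12 × 12.011 = 144.132
  H: 9 × 1.008 = 9.072
  N: 3 × 14.007 = 42.021
  O: 4 × 15.999 = 63.996
Sum: 12×12.011 + 9×1.008 + 3×14.007 + 4×15.999 = 259.221 → 259.22 g/mol.

259.22 g/mol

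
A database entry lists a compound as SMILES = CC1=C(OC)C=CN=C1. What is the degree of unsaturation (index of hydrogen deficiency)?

4

Molecular formula: C7H9NO.
DoU = (2C + 2 + N − H − X) / 2, where X is the halogen count and O/S are ignored.
    = (2·7 + 2 + 1 − 9 − 0) / 2 = 8 / 2 = 4.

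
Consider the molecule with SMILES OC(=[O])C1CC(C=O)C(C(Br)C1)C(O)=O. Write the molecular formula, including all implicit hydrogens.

Walk through each heavy atom and fill implicit hydrogens from standard valence (C 4, N 3, O 2, S 2, halogen 1):
  atom 1: O, bond orders sum to 1 (valence 2) → 1 H
  atom 2: C, bond orders sum to 4 (valence 4) → 0 H
  atom 3: O with explicit H count 0
  atom 4: C, bond orders sum to 3 (valence 4) → 1 H
  atom 5: C, bond orders sum to 2 (valence 4) → 2 H
  atom 6: C, bond orders sum to 3 (valence 4) → 1 H
  atom 7: C, bond orders sum to 3 (valence 4) → 1 H
  atom 8: O, bond orders sum to 2 (valence 2) → 0 H
  atom 9: C, bond orders sum to 3 (valence 4) → 1 H
  atom 10: C, bond orders sum to 3 (valence 4) → 1 H
  atom 11: Br (halogen, monovalent) → 0 H
  atom 12: C, bond orders sum to 2 (valence 4) → 2 H
  atom 13: C, bond orders sum to 4 (valence 4) → 0 H
  atom 14: O, bond orders sum to 1 (valence 2) → 1 H
  atom 15: O, bond orders sum to 2 (valence 2) → 0 H
Totals → C:9, H:11, Br:1, O:5.
In Hill order: C9H11BrO5.

C9H11BrO5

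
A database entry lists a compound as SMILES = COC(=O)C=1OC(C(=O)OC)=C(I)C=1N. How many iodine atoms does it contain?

1

Scan the SMILES for I atoms (remember two-letter symbols like Cl and Br are single atoms).
Iodine count: 1.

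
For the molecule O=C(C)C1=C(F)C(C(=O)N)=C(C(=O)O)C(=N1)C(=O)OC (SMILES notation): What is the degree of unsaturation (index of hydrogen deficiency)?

Degree of unsaturation = (number of rings) + (number of π bonds).
Ring closures in the SMILES: 1.
π bonds: 7 double bonds (each 1 DoU) → 7 DoU from unsaturation.
Total DoU = 1 + 7 = 8.

8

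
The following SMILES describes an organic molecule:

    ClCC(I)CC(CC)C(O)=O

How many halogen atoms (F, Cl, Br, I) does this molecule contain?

Halogen atoms appear at heavy-atom positions 1, 4 (1×Cl, 1×I).
Other groups present: 1 carboxylic acid.
Halogen count: 2.

2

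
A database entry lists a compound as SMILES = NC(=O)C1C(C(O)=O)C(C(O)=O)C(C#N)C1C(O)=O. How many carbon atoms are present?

10

Count every carbon token in the SMILES (each C, including those in ring-closure positions and inside branches).
Carbon count: 10.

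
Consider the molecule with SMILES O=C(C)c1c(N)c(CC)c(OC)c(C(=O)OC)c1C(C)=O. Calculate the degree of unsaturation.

7

Molecular formula: C15H19NO5.
DoU = (2C + 2 + N − H − X) / 2, where X is the halogen count and O/S are ignored.
    = (2·15 + 2 + 1 − 19 − 0) / 2 = 14 / 2 = 7.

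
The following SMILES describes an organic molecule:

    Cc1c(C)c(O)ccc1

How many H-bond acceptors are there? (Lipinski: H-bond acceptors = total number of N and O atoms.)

1

N atoms: 0; O atoms: 1.
Lipinski HBA = 0 + 1 = 1.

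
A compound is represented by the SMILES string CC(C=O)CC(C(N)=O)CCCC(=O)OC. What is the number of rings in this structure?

0

In SMILES, each pair of matching ring-closure digits denotes one ring-closing bond; the number of such bonds equals the number of independent rings.
Ring-closure bonds here: 0.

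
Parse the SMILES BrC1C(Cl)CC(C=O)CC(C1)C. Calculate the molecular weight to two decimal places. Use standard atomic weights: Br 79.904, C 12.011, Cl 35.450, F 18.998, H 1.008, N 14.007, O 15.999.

253.56 g/mol

First, the molecular formula is C9H14BrClO (counting implicit H from valence).
  Br: 1 × 79.904 = 79.904
  C: 9 × 12.011 = 108.099
  Cl: 1 × 35.450 = 35.450
  H: 14 × 1.008 = 14.112
  O: 1 × 15.999 = 15.999
Sum: 1×79.904 + 9×12.011 + 1×35.450 + 14×1.008 + 1×15.999 = 253.564 → 253.56 g/mol.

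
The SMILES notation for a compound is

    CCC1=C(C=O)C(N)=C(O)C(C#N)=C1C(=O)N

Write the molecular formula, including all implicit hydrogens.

Walk through each heavy atom and fill implicit hydrogens from standard valence (C 4, N 3, O 2, S 2, halogen 1):
  atom 1: C, bond orders sum to 1 (valence 4) → 3 H
  atom 2: C, bond orders sum to 2 (valence 4) → 2 H
  atom 3: C, bond orders sum to 4 (valence 4) → 0 H
  atom 4: C, bond orders sum to 4 (valence 4) → 0 H
  atom 5: C, bond orders sum to 3 (valence 4) → 1 H
  atom 6: O, bond orders sum to 2 (valence 2) → 0 H
  atom 7: C, bond orders sum to 4 (valence 4) → 0 H
  atom 8: N, bond orders sum to 1 (valence 3) → 2 H
  atom 9: C, bond orders sum to 4 (valence 4) → 0 H
  atom 10: O, bond orders sum to 1 (valence 2) → 1 H
  atom 11: C, bond orders sum to 4 (valence 4) → 0 H
  atom 12: C, bond orders sum to 4 (valence 4) → 0 H
  atom 13: N, bond orders sum to 3 (valence 3) → 0 H
  atom 14: C, bond orders sum to 4 (valence 4) → 0 H
  atom 15: C, bond orders sum to 4 (valence 4) → 0 H
  atom 16: O, bond orders sum to 2 (valence 2) → 0 H
  atom 17: N, bond orders sum to 1 (valence 3) → 2 H
Totals → C:11, H:11, N:3, O:3.

C11H11N3O3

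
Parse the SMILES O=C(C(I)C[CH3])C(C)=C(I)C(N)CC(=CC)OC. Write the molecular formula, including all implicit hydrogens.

C13H21I2NO2

Walk through each heavy atom and fill implicit hydrogens from standard valence (C 4, N 3, O 2, S 2, halogen 1):
  atom 1: O, bond orders sum to 2 (valence 2) → 0 H
  atom 2: C, bond orders sum to 4 (valence 4) → 0 H
  atom 3: C, bond orders sum to 3 (valence 4) → 1 H
  atom 4: I (halogen, monovalent) → 0 H
  atom 5: C, bond orders sum to 2 (valence 4) → 2 H
  atom 6: C with explicit H count 3
  atom 7: C, bond orders sum to 4 (valence 4) → 0 H
  atom 8: C, bond orders sum to 1 (valence 4) → 3 H
  atom 9: C, bond orders sum to 4 (valence 4) → 0 H
  atom 10: I (halogen, monovalent) → 0 H
  atom 11: C, bond orders sum to 3 (valence 4) → 1 H
  atom 12: N, bond orders sum to 1 (valence 3) → 2 H
  atom 13: C, bond orders sum to 2 (valence 4) → 2 H
  atom 14: C, bond orders sum to 4 (valence 4) → 0 H
  atom 15: C, bond orders sum to 3 (valence 4) → 1 H
  atom 16: C, bond orders sum to 1 (valence 4) → 3 H
  atom 17: O, bond orders sum to 2 (valence 2) → 0 H
  atom 18: C, bond orders sum to 1 (valence 4) → 3 H
Totals → C:13, H:21, I:2, N:1, O:2.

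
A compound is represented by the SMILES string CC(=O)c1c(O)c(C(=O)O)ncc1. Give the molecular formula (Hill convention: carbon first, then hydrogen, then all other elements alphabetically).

C8H7NO4

Walk through each heavy atom and fill implicit hydrogens from standard valence (C 4, N 3, O 2, S 2, halogen 1); for lowercase aromatic atoms, an aromatic c carries 1 H when it has two neighbours and 0 H with three, and aromatic n carries 0 H:
  atom 1: C, bond orders sum to 1 (valence 4) → 3 H
  atom 2: C, bond orders sum to 4 (valence 4) → 0 H
  atom 3: O, bond orders sum to 2 (valence 2) → 0 H
  atom 4: aromatic c, 3 neighbours → 0 H
  atom 5: aromatic c, 3 neighbours → 0 H
  atom 6: O, bond orders sum to 1 (valence 2) → 1 H
  atom 7: aromatic c, 3 neighbours → 0 H
  atom 8: C, bond orders sum to 4 (valence 4) → 0 H
  atom 9: O, bond orders sum to 2 (valence 2) → 0 H
  atom 10: O, bond orders sum to 1 (valence 2) → 1 H
  atom 11: aromatic n, 2 neighbours → 0 H
  atom 12: aromatic c, 2 neighbours → 1 H
  atom 13: aromatic c, 2 neighbours → 1 H
Totals → C:8, H:7, N:1, O:4.
In Hill order: C8H7NO4.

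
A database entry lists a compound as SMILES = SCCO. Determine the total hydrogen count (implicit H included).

Walk through each heavy atom and fill implicit hydrogens from standard valence (C 4, N 3, O 2, S 2, halogen 1):
  atom 1: S, bond orders sum to 1 (valence 2) → 1 H
  atom 2: C, bond orders sum to 2 (valence 4) → 2 H
  atom 3: C, bond orders sum to 2 (valence 4) → 2 H
  atom 4: O, bond orders sum to 1 (valence 2) → 1 H
Total hydrogens: 6.

6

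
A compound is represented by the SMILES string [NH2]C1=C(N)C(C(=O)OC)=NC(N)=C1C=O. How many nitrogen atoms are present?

Scan the SMILES for N atoms (remember two-letter symbols like Cl and Br are single atoms).
Nitrogen count: 4.

4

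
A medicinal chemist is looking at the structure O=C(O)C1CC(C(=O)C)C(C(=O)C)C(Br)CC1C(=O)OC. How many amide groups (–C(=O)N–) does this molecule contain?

Scan the SMILES for the amide motif — none present.
Groups that are present: 1 carboxylic acid, 1 ester, 2 ketone.

0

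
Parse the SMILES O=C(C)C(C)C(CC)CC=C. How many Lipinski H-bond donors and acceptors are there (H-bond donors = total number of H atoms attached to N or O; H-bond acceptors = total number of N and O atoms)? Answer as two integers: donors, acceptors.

Donors: find every N or O and count the H atoms it carries.
  atom 1 (O): bond orders sum to 2 → 0 H
Lipinski HBD = 0.
Acceptors: N atoms = 0, O atoms = 1 → HBA = 1.

0, 1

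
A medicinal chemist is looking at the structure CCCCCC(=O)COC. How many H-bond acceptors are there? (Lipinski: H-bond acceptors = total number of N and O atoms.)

N atoms: 0; O atoms: 2.
Lipinski HBA = 0 + 2 = 2.

2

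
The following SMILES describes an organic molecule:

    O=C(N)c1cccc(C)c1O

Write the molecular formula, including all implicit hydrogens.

C8H9NO2

Walk through each heavy atom and fill implicit hydrogens from standard valence (C 4, N 3, O 2, S 2, halogen 1); for lowercase aromatic atoms, an aromatic c carries 1 H when it has two neighbours and 0 H with three, and aromatic n carries 0 H:
  atom 1: O, bond orders sum to 2 (valence 2) → 0 H
  atom 2: C, bond orders sum to 4 (valence 4) → 0 H
  atom 3: N, bond orders sum to 1 (valence 3) → 2 H
  atom 4: aromatic c, 3 neighbours → 0 H
  atom 5: aromatic c, 2 neighbours → 1 H
  atom 6: aromatic c, 2 neighbours → 1 H
  atom 7: aromatic c, 2 neighbours → 1 H
  atom 8: aromatic c, 3 neighbours → 0 H
  atom 9: C, bond orders sum to 1 (valence 4) → 3 H
  atom 10: aromatic c, 3 neighbours → 0 H
  atom 11: O, bond orders sum to 1 (valence 2) → 1 H
Totals → C:8, H:9, N:1, O:2.
In Hill order: C8H9NO2.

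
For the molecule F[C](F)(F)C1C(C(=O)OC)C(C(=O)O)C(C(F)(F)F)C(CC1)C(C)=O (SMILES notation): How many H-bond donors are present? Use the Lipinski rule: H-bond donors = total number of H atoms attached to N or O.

Donors: find every N or O and count the H atoms it carries.
  atom 8 (O): bond orders sum to 2 → 0 H
  atom 9 (O): bond orders sum to 2 → 0 H
  atom 13 (O): bond orders sum to 2 → 0 H
  atom 14 (O): bond orders sum to 1 → 1 H
  atom 25 (O): bond orders sum to 2 → 0 H
Lipinski HBD = 1.

1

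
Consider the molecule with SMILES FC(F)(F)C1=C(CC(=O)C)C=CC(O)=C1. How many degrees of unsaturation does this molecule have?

5

Molecular formula: C10H9F3O2.
DoU = (2C + 2 + N − H − X) / 2, where X is the halogen count and O/S are ignored.
    = (2·10 + 2 + 0 − 9 − 3) / 2 = 10 / 2 = 5.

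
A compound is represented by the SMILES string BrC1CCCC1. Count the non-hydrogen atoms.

Every atom symbol written in the SMILES (organic subset) is one heavy atom; implicit H are not written.
Heavy atoms by element → Br:1, C:5.
Total: 6.

6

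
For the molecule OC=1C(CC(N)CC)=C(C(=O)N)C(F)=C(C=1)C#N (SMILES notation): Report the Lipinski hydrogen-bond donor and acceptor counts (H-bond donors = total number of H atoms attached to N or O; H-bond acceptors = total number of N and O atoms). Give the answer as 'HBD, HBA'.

5, 5

Donors: find every N or O and count the H atoms it carries.
  atom 1 (O): bond orders sum to 1 → 1 H
  atom 6 (N): bond orders sum to 1 → 2 H
  atom 11 (O): bond orders sum to 2 → 0 H
  atom 12 (N): bond orders sum to 1 → 2 H
  atom 18 (N): bond orders sum to 3 → 0 H
Lipinski HBD = 5.
Acceptors: N atoms = 3, O atoms = 2 → HBA = 5.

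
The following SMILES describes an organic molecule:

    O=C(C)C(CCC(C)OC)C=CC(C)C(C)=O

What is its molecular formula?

C14H24O3

Walk through each heavy atom and fill implicit hydrogens from standard valence (C 4, N 3, O 2, S 2, halogen 1):
  atom 1: O, bond orders sum to 2 (valence 2) → 0 H
  atom 2: C, bond orders sum to 4 (valence 4) → 0 H
  atom 3: C, bond orders sum to 1 (valence 4) → 3 H
  atom 4: C, bond orders sum to 3 (valence 4) → 1 H
  atom 5: C, bond orders sum to 2 (valence 4) → 2 H
  atom 6: C, bond orders sum to 2 (valence 4) → 2 H
  atom 7: C, bond orders sum to 3 (valence 4) → 1 H
  atom 8: C, bond orders sum to 1 (valence 4) → 3 H
  atom 9: O, bond orders sum to 2 (valence 2) → 0 H
  atom 10: C, bond orders sum to 1 (valence 4) → 3 H
  atom 11: C, bond orders sum to 3 (valence 4) → 1 H
  atom 12: C, bond orders sum to 3 (valence 4) → 1 H
  atom 13: C, bond orders sum to 3 (valence 4) → 1 H
  atom 14: C, bond orders sum to 1 (valence 4) → 3 H
  atom 15: C, bond orders sum to 4 (valence 4) → 0 H
  atom 16: C, bond orders sum to 1 (valence 4) → 3 H
  atom 17: O, bond orders sum to 2 (valence 2) → 0 H
Totals → C:14, H:24, O:3.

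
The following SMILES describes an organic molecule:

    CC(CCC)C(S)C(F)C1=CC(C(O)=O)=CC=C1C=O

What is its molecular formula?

Walk through each heavy atom and fill implicit hydrogens from standard valence (C 4, N 3, O 2, S 2, halogen 1):
  atom 1: C, bond orders sum to 1 (valence 4) → 3 H
  atom 2: C, bond orders sum to 3 (valence 4) → 1 H
  atom 3: C, bond orders sum to 2 (valence 4) → 2 H
  atom 4: C, bond orders sum to 2 (valence 4) → 2 H
  atom 5: C, bond orders sum to 1 (valence 4) → 3 H
  atom 6: C, bond orders sum to 3 (valence 4) → 1 H
  atom 7: S, bond orders sum to 1 (valence 2) → 1 H
  atom 8: C, bond orders sum to 3 (valence 4) → 1 H
  atom 9: F (halogen, monovalent) → 0 H
  atom 10: C, bond orders sum to 4 (valence 4) → 0 H
  atom 11: C, bond orders sum to 3 (valence 4) → 1 H
  atom 12: C, bond orders sum to 4 (valence 4) → 0 H
  atom 13: C, bond orders sum to 4 (valence 4) → 0 H
  atom 14: O, bond orders sum to 1 (valence 2) → 1 H
  atom 15: O, bond orders sum to 2 (valence 2) → 0 H
  atom 16: C, bond orders sum to 3 (valence 4) → 1 H
  atom 17: C, bond orders sum to 3 (valence 4) → 1 H
  atom 18: C, bond orders sum to 4 (valence 4) → 0 H
  atom 19: C, bond orders sum to 3 (valence 4) → 1 H
  atom 20: O, bond orders sum to 2 (valence 2) → 0 H
Totals → C:15, H:19, F:1, O:3, S:1.
In Hill order: C15H19FO3S.

C15H19FO3S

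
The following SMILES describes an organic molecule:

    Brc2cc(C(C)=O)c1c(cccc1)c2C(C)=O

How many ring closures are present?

In SMILES, each pair of matching ring-closure digits denotes one ring-closing bond; the number of such bonds equals the number of independent rings.
Ring-closure bonds here: 2.

2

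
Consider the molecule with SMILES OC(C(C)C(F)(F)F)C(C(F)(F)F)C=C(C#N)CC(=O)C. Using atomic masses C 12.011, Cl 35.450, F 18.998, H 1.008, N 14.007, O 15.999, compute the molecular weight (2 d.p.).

First, the molecular formula is C12H13F6NO2 (counting implicit H from valence).
  C: 12 × 12.011 = 144.132
  F: 6 × 18.998 = 113.988
  H: 13 × 1.008 = 13.104
  N: 1 × 14.007 = 14.007
  O: 2 × 15.999 = 31.998
Sum: 12×12.011 + 6×18.998 + 13×1.008 + 1×14.007 + 2×15.999 = 317.229 → 317.23 g/mol.

317.23 g/mol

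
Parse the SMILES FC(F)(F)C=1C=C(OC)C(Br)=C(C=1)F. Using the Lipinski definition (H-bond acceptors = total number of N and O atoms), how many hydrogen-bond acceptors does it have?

1

N atoms: 0; O atoms: 1.
Lipinski HBA = 0 + 1 = 1.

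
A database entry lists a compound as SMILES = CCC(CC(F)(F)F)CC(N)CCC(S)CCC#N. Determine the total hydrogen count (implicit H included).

Walk through each heavy atom and fill implicit hydrogens from standard valence (C 4, N 3, O 2, S 2, halogen 1):
  atom 1: C, bond orders sum to 1 (valence 4) → 3 H
  atom 2: C, bond orders sum to 2 (valence 4) → 2 H
  atom 3: C, bond orders sum to 3 (valence 4) → 1 H
  atom 4: C, bond orders sum to 2 (valence 4) → 2 H
  atom 5: C, bond orders sum to 4 (valence 4) → 0 H
  atom 6: F (halogen, monovalent) → 0 H
  atom 7: F (halogen, monovalent) → 0 H
  atom 8: F (halogen, monovalent) → 0 H
  atom 9: C, bond orders sum to 2 (valence 4) → 2 H
  atom 10: C, bond orders sum to 3 (valence 4) → 1 H
  atom 11: N, bond orders sum to 1 (valence 3) → 2 H
  atom 12: C, bond orders sum to 2 (valence 4) → 2 H
  atom 13: C, bond orders sum to 2 (valence 4) → 2 H
  atom 14: C, bond orders sum to 3 (valence 4) → 1 H
  atom 15: S, bond orders sum to 1 (valence 2) → 1 H
  atom 16: C, bond orders sum to 2 (valence 4) → 2 H
  atom 17: C, bond orders sum to 2 (valence 4) → 2 H
  atom 18: C, bond orders sum to 4 (valence 4) → 0 H
  atom 19: N, bond orders sum to 3 (valence 3) → 0 H
Total hydrogens: 23.

23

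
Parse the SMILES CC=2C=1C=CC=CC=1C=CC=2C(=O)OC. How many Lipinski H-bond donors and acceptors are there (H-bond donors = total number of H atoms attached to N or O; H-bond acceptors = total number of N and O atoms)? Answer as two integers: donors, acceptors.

0, 2

Donors: find every N or O and count the H atoms it carries.
  atom 13 (O): bond orders sum to 2 → 0 H
  atom 14 (O): bond orders sum to 2 → 0 H
Lipinski HBD = 0.
Acceptors: N atoms = 0, O atoms = 2 → HBA = 2.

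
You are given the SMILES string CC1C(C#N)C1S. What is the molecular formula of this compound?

C5H7NS

Walk through each heavy atom and fill implicit hydrogens from standard valence (C 4, N 3, O 2, S 2, halogen 1):
  atom 1: C, bond orders sum to 1 (valence 4) → 3 H
  atom 2: C, bond orders sum to 3 (valence 4) → 1 H
  atom 3: C, bond orders sum to 3 (valence 4) → 1 H
  atom 4: C, bond orders sum to 4 (valence 4) → 0 H
  atom 5: N, bond orders sum to 3 (valence 3) → 0 H
  atom 6: C, bond orders sum to 3 (valence 4) → 1 H
  atom 7: S, bond orders sum to 1 (valence 2) → 1 H
Totals → C:5, H:7, N:1, S:1.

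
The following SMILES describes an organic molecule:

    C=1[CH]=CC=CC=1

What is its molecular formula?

C6H6

Walk through each heavy atom and fill implicit hydrogens from standard valence (C 4, N 3, O 2, S 2, halogen 1):
  atom 1: C, bond orders sum to 3 (valence 4) → 1 H
  atom 2: C with explicit H count 1
  atom 3: C, bond orders sum to 3 (valence 4) → 1 H
  atom 4: C, bond orders sum to 3 (valence 4) → 1 H
  atom 5: C, bond orders sum to 3 (valence 4) → 1 H
  atom 6: C, bond orders sum to 3 (valence 4) → 1 H
Totals → C:6, H:6.
In Hill order: C6H6.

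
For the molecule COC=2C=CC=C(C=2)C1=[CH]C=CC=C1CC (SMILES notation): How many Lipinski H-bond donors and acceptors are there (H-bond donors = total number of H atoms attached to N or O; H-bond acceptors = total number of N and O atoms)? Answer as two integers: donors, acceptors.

0, 1

Donors: find every N or O and count the H atoms it carries.
  atom 2 (O): bond orders sum to 2 → 0 H
Lipinski HBD = 0.
Acceptors: N atoms = 0, O atoms = 1 → HBA = 1.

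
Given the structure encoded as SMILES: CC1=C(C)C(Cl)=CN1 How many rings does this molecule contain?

1

In SMILES, each pair of matching ring-closure digits denotes one ring-closing bond; the number of such bonds equals the number of independent rings.
Ring-closure bonds here: 1.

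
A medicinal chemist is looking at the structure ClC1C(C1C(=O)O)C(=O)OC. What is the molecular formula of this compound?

Walk through each heavy atom and fill implicit hydrogens from standard valence (C 4, N 3, O 2, S 2, halogen 1):
  atom 1: Cl (halogen, monovalent) → 0 H
  atom 2: C, bond orders sum to 3 (valence 4) → 1 H
  atom 3: C, bond orders sum to 3 (valence 4) → 1 H
  atom 4: C, bond orders sum to 3 (valence 4) → 1 H
  atom 5: C, bond orders sum to 4 (valence 4) → 0 H
  atom 6: O, bond orders sum to 2 (valence 2) → 0 H
  atom 7: O, bond orders sum to 1 (valence 2) → 1 H
  atom 8: C, bond orders sum to 4 (valence 4) → 0 H
  atom 9: O, bond orders sum to 2 (valence 2) → 0 H
  atom 10: O, bond orders sum to 2 (valence 2) → 0 H
  atom 11: C, bond orders sum to 1 (valence 4) → 3 H
Totals → C:6, H:7, Cl:1, O:4.

C6H7ClO4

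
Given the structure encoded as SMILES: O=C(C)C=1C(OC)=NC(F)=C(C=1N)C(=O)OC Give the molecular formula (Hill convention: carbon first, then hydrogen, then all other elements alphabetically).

Walk through each heavy atom and fill implicit hydrogens from standard valence (C 4, N 3, O 2, S 2, halogen 1):
  atom 1: O, bond orders sum to 2 (valence 2) → 0 H
  atom 2: C, bond orders sum to 4 (valence 4) → 0 H
  atom 3: C, bond orders sum to 1 (valence 4) → 3 H
  atom 4: C, bond orders sum to 4 (valence 4) → 0 H
  atom 5: C, bond orders sum to 4 (valence 4) → 0 H
  atom 6: O, bond orders sum to 2 (valence 2) → 0 H
  atom 7: C, bond orders sum to 1 (valence 4) → 3 H
  atom 8: N, bond orders sum to 3 (valence 3) → 0 H
  atom 9: C, bond orders sum to 4 (valence 4) → 0 H
  atom 10: F (halogen, monovalent) → 0 H
  atom 11: C, bond orders sum to 4 (valence 4) → 0 H
  atom 12: C, bond orders sum to 4 (valence 4) → 0 H
  atom 13: N, bond orders sum to 1 (valence 3) → 2 H
  atom 14: C, bond orders sum to 4 (valence 4) → 0 H
  atom 15: O, bond orders sum to 2 (valence 2) → 0 H
  atom 16: O, bond orders sum to 2 (valence 2) → 0 H
  atom 17: C, bond orders sum to 1 (valence 4) → 3 H
Totals → C:10, H:11, F:1, N:2, O:4.

C10H11FN2O4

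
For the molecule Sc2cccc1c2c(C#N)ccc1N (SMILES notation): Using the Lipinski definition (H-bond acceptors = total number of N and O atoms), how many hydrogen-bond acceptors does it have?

2

N atoms: 2; O atoms: 0.
Lipinski HBA = 2 + 0 = 2.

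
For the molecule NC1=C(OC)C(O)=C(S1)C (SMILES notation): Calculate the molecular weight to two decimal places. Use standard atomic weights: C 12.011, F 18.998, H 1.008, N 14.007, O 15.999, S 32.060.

159.20 g/mol

First, the molecular formula is C6H9NO2S (counting implicit H from valence).
  C: 6 × 12.011 = 72.066
  H: 9 × 1.008 = 9.072
  N: 1 × 14.007 = 14.007
  O: 2 × 15.999 = 31.998
  S: 1 × 32.060 = 32.060
Sum: 6×12.011 + 9×1.008 + 1×14.007 + 2×15.999 + 1×32.060 = 159.203 → 159.20 g/mol.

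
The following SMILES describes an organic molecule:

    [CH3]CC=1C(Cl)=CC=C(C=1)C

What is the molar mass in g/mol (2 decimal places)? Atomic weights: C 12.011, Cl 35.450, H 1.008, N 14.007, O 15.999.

First, the molecular formula is C9H11Cl (counting implicit H from valence).
  C: 9 × 12.011 = 108.099
  Cl: 1 × 35.450 = 35.450
  H: 11 × 1.008 = 11.088
Sum: 9×12.011 + 1×35.450 + 11×1.008 = 154.637 → 154.64 g/mol.

154.64 g/mol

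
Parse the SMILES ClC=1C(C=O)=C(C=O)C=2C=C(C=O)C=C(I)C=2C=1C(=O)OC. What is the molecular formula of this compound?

C15H8ClIO5

Walk through each heavy atom and fill implicit hydrogens from standard valence (C 4, N 3, O 2, S 2, halogen 1):
  atom 1: Cl (halogen, monovalent) → 0 H
  atom 2: C, bond orders sum to 4 (valence 4) → 0 H
  atom 3: C, bond orders sum to 4 (valence 4) → 0 H
  atom 4: C, bond orders sum to 3 (valence 4) → 1 H
  atom 5: O, bond orders sum to 2 (valence 2) → 0 H
  atom 6: C, bond orders sum to 4 (valence 4) → 0 H
  atom 7: C, bond orders sum to 3 (valence 4) → 1 H
  atom 8: O, bond orders sum to 2 (valence 2) → 0 H
  atom 9: C, bond orders sum to 4 (valence 4) → 0 H
  atom 10: C, bond orders sum to 3 (valence 4) → 1 H
  atom 11: C, bond orders sum to 4 (valence 4) → 0 H
  atom 12: C, bond orders sum to 3 (valence 4) → 1 H
  atom 13: O, bond orders sum to 2 (valence 2) → 0 H
  atom 14: C, bond orders sum to 3 (valence 4) → 1 H
  atom 15: C, bond orders sum to 4 (valence 4) → 0 H
  atom 16: I (halogen, monovalent) → 0 H
  atom 17: C, bond orders sum to 4 (valence 4) → 0 H
  atom 18: C, bond orders sum to 4 (valence 4) → 0 H
  atom 19: C, bond orders sum to 4 (valence 4) → 0 H
  atom 20: O, bond orders sum to 2 (valence 2) → 0 H
  atom 21: O, bond orders sum to 2 (valence 2) → 0 H
  atom 22: C, bond orders sum to 1 (valence 4) → 3 H
Totals → C:15, H:8, Cl:1, I:1, O:5.
In Hill order: C15H8ClIO5.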